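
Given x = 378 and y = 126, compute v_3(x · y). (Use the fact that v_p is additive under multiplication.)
v_3(47628) = 5

v_p(x) = 3 (factor: 378 = 3^3 · 14); v_p(y) = 2 (factor: 126 = 3^2 · 14). Additivity: v_p(xy) = v_p(x) + v_p(y) = 3 + 2 = 5. (Direct check: xy = 47628 = 3^5 · (196).)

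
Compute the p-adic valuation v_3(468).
v_3(468) = 2

v_3(n) is the largest exponent k such that 3^k divides n. Factor out: 468 = 3^2 · 52. (Sign doesn't affect v_p.) So v_3(468) = 2.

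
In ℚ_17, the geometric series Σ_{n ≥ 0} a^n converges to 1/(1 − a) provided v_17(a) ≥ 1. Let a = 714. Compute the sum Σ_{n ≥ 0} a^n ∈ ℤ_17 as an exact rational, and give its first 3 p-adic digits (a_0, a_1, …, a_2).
Σ a^n = 1/(1 − a) = -1/713;  first 3 digits = (1, 8, 15)

v_17(a) = 1 ≥ 1, so the series converges in ℤ_17 to 1/(1 − a) = 1/(1 − 714) = -1/713. Expand this rational in ℤ_17: compute digits iteratively via d_i = x_i mod 17, x_{i+1} = (x_i − d_i)/17. The first 3 digits are (1, 8, 15).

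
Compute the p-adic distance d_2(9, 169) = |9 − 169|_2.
d_2(9, 169) = 1/32

Step 1 — x − y = 9 − 169 = -160. Step 2 — v_2(-160) = 5 (factor: -160 = −(2^5 · 5); the sign does not affect v_p). Step 3 — |x − y|_2 = 2^{-5} = 1/32.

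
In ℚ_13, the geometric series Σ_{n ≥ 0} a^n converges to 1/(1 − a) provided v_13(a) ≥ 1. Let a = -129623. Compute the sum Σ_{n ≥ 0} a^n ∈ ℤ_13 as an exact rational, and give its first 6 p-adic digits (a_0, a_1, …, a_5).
Σ a^n = 1/(1 − a) = 1/129624;  first 6 digits = (1, 0, 0, 6, 8, 12)

v_13(a) = 3 ≥ 1, so the series converges in ℤ_13 to 1/(1 − a) = 1/(1 − (-129623)) = 1/129624. Expand this rational in ℤ_13: compute digits iteratively via d_i = x_i mod 13, x_{i+1} = (x_i − d_i)/13. The first 6 digits are (1, 0, 0, 6, 8, 12).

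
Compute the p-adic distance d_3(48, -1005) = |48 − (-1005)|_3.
d_3(48, -1005) = 1/81

Step 1 — x − y = 48 − (-1005) = 1053. Step 2 — v_3(1053) = 4 (factor: 1053 = (3^4 · 13); the sign does not affect v_p). Step 3 — |x − y|_3 = 3^{-4} = 1/81.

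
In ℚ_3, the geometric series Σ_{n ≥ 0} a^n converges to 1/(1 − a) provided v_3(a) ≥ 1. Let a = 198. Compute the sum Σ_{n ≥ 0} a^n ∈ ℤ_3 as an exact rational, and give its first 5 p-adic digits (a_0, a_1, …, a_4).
Σ a^n = 1/(1 − a) = -1/197;  first 5 digits = (1, 0, 1, 1, 0)

v_3(a) = 2 ≥ 1, so the series converges in ℤ_3 to 1/(1 − a) = 1/(1 − 198) = -1/197. Expand this rational in ℤ_3: compute digits iteratively via d_i = x_i mod 3, x_{i+1} = (x_i − d_i)/3. The first 5 digits are (1, 0, 1, 1, 0).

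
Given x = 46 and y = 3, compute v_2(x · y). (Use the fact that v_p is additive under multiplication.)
v_2(138) = 1

v_p(x) = 1 (factor: 46 = 2^1 · 23); v_p(y) = 0 (factor: 3 = 2^0 · 3). Additivity: v_p(xy) = v_p(x) + v_p(y) = 1 + 0 = 1. (Direct check: xy = 138 = 2^1 · (69).)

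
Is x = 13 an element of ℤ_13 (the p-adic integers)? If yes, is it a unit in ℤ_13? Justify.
x ∈ ℤ_13 but not a unit; v_13(x) = 1 > 0

ℤ_13 = {x ∈ ℚ_13 : v_13(x) ≥ 0} and ℤ_13^× = {x ∈ ℤ_13 : v_13(x) = 0}. Here v_13(13) = v_13(num) − v_13(den) = 1; compare against these criteria.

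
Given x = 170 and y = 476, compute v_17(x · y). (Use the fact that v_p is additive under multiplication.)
v_17(80920) = 2

v_p(x) = 1 (factor: 170 = 17^1 · 10); v_p(y) = 1 (factor: 476 = 17^1 · 28). Additivity: v_p(xy) = v_p(x) + v_p(y) = 1 + 1 = 2. (Direct check: xy = 80920 = 17^2 · (280).)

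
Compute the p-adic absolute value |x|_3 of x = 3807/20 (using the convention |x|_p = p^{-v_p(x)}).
|3807/20|_3 = 1/81

Step 1 — compute v_3(x) by factoring powers of 3 out of the numerator and denominator: v_3(3807/20) = 4. Step 2 — apply |x|_p = p^{-v_p(x)} = 3^{-4} = 1/81.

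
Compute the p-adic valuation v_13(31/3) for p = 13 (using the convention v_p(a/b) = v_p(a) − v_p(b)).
v_13(31/3) = 0

Factor powers of 13 from the numerator and denominator of the reduced fraction: 31 = 13^0 · 31 and 3 = 13^0 · 3. Apply v_p(a/b) = v_p(a) − v_p(b): v_13(31/3) = 0 − 0 = 0.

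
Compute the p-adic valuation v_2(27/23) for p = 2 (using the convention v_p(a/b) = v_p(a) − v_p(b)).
v_2(27/23) = 0

Factor powers of 2 from the numerator and denominator of the reduced fraction: 27 = 2^0 · 27 and 23 = 2^0 · 23. Apply v_p(a/b) = v_p(a) − v_p(b): v_2(27/23) = 0 − 0 = 0.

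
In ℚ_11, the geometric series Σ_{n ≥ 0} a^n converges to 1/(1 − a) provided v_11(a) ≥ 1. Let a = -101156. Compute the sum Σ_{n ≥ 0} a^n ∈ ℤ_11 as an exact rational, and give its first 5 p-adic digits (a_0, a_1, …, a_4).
Σ a^n = 1/(1 − a) = 1/101157;  first 5 digits = (1, 0, 0, 1, 4)

v_11(a) = 3 ≥ 1, so the series converges in ℤ_11 to 1/(1 − a) = 1/(1 − (-101156)) = 1/101157. Expand this rational in ℤ_11: compute digits iteratively via d_i = x_i mod 11, x_{i+1} = (x_i − d_i)/11. The first 5 digits are (1, 0, 0, 1, 4).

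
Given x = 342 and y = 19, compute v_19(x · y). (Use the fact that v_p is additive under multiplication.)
v_19(6498) = 2

v_p(x) = 1 (factor: 342 = 19^1 · 18); v_p(y) = 1 (factor: 19 = 19^1 · 1). Additivity: v_p(xy) = v_p(x) + v_p(y) = 1 + 1 = 2. (Direct check: xy = 6498 = 19^2 · (18).)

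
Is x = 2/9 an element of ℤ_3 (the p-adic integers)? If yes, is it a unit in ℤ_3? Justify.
x ∉ ℤ_3 (v_3(x) = -2 < 0)

ℤ_3 = {x ∈ ℚ_3 : v_3(x) ≥ 0} and ℤ_3^× = {x ∈ ℤ_3 : v_3(x) = 0}. Here v_3(2/9) = v_3(num) − v_3(den) = -2; compare against these criteria.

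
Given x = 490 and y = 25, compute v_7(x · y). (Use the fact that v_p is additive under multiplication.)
v_7(12250) = 2

v_p(x) = 2 (factor: 490 = 7^2 · 10); v_p(y) = 0 (factor: 25 = 7^0 · 25). Additivity: v_p(xy) = v_p(x) + v_p(y) = 2 + 0 = 2. (Direct check: xy = 12250 = 7^2 · (250).)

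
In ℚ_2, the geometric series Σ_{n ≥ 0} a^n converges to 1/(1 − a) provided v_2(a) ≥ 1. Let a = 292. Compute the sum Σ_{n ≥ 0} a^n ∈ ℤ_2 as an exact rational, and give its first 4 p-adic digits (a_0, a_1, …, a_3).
Σ a^n = 1/(1 − a) = -1/291;  first 4 digits = (1, 0, 1, 0)

v_2(a) = 2 ≥ 1, so the series converges in ℤ_2 to 1/(1 − a) = 1/(1 − 292) = -1/291. Expand this rational in ℤ_2: compute digits iteratively via d_i = x_i mod 2, x_{i+1} = (x_i − d_i)/2. The first 4 digits are (1, 0, 1, 0).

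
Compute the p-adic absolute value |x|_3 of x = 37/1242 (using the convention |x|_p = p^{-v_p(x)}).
|37/1242|_3 = 27

Step 1 — compute v_3(x) by factoring powers of 3 out of the numerator and denominator: v_3(37/1242) = -3. Step 2 — apply |x|_p = p^{-v_p(x)} = 3^{3} = 27.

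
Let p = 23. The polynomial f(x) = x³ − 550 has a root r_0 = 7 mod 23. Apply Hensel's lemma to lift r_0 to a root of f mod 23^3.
r_2 = 10610 (mod 12167)

Hensel: r_{i+1} = r_i − f(r_i)/f′(r_i) mod 23^{i+2}, where f′(x) = 3x². Iterate:
  r_0 = 7 (mod 23)
  r_1 = 30 (mod 529)
  r_2 = 10610 (mod 12167)
Final: r = 10610 with f(r) ≡ 0 mod 23^3.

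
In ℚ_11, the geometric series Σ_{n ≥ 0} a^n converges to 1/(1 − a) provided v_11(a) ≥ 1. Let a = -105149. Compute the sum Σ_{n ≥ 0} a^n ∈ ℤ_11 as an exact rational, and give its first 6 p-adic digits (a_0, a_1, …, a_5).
Σ a^n = 1/(1 − a) = 1/105150;  first 6 digits = (1, 0, 0, 9, 3, 10)

v_11(a) = 3 ≥ 1, so the series converges in ℤ_11 to 1/(1 − a) = 1/(1 − (-105149)) = 1/105150. Expand this rational in ℤ_11: compute digits iteratively via d_i = x_i mod 11, x_{i+1} = (x_i − d_i)/11. The first 6 digits are (1, 0, 0, 9, 3, 10).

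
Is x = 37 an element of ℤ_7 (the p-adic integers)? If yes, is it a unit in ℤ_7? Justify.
x ∈ ℤ_7^× (unit); v_7(x) = 0

ℤ_7 = {x ∈ ℚ_7 : v_7(x) ≥ 0} and ℤ_7^× = {x ∈ ℤ_7 : v_7(x) = 0}. Here v_7(37) = v_7(num) − v_7(den) = 0; compare against these criteria.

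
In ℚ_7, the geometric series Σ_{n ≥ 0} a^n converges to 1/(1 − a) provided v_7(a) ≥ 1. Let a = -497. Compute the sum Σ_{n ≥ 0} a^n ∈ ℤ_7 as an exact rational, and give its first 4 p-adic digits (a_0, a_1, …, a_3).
Σ a^n = 1/(1 − a) = 1/498;  first 4 digits = (1, 6, 4, 3)

v_7(a) = 1 ≥ 1, so the series converges in ℤ_7 to 1/(1 − a) = 1/(1 − (-497)) = 1/498. Expand this rational in ℤ_7: compute digits iteratively via d_i = x_i mod 7, x_{i+1} = (x_i − d_i)/7. The first 4 digits are (1, 6, 4, 3).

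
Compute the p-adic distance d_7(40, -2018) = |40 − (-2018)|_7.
d_7(40, -2018) = 1/343

Step 1 — x − y = 40 − (-2018) = 2058. Step 2 — v_7(2058) = 3 (factor: 2058 = (7^3 · 6); the sign does not affect v_p). Step 3 — |x − y|_7 = 7^{-3} = 1/343.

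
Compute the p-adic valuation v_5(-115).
v_5(-115) = 1

v_5(n) is the largest exponent k such that 5^k divides n. Factor out: -115 = -5^1 · 23. (Sign doesn't affect v_p.) So v_5(-115) = 1.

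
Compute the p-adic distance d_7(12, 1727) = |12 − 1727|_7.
d_7(12, 1727) = 1/343

Step 1 — x − y = 12 − 1727 = -1715. Step 2 — v_7(-1715) = 3 (factor: -1715 = −(7^3 · 5); the sign does not affect v_p). Step 3 — |x − y|_7 = 7^{-3} = 1/343.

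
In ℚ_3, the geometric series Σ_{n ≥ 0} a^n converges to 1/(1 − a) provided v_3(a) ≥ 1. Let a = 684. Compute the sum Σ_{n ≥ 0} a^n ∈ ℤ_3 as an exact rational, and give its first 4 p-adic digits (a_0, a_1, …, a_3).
Σ a^n = 1/(1 − a) = -1/683;  first 4 digits = (1, 0, 1, 1)

v_3(a) = 2 ≥ 1, so the series converges in ℤ_3 to 1/(1 − a) = 1/(1 − 684) = -1/683. Expand this rational in ℤ_3: compute digits iteratively via d_i = x_i mod 3, x_{i+1} = (x_i − d_i)/3. The first 4 digits are (1, 0, 1, 1).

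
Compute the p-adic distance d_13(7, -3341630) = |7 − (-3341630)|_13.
d_13(7, -3341630) = 1/371293

Step 1 — x − y = 7 − (-3341630) = 3341637. Step 2 — v_13(3341637) = 5 (factor: 3341637 = (13^5 · 9); the sign does not affect v_p). Step 3 — |x − y|_13 = 13^{-5} = 1/371293.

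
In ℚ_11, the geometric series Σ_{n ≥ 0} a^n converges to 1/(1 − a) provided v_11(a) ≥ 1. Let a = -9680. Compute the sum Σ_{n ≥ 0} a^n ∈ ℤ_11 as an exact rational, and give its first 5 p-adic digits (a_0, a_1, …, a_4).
Σ a^n = 1/(1 − a) = 1/9681;  first 5 digits = (1, 0, 8, 3, 8)

v_11(a) = 2 ≥ 1, so the series converges in ℤ_11 to 1/(1 − a) = 1/(1 − (-9680)) = 1/9681. Expand this rational in ℤ_11: compute digits iteratively via d_i = x_i mod 11, x_{i+1} = (x_i − d_i)/11. The first 5 digits are (1, 0, 8, 3, 8).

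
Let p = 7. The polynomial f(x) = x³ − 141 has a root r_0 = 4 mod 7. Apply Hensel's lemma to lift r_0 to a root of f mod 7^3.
r_2 = 74 (mod 343)

Hensel: r_{i+1} = r_i − f(r_i)/f′(r_i) mod 7^{i+2}, where f′(x) = 3x². Iterate:
  r_0 = 4 (mod 7)
  r_1 = 25 (mod 49)
  r_2 = 74 (mod 343)
Final: r = 74 with f(r) ≡ 0 mod 7^3.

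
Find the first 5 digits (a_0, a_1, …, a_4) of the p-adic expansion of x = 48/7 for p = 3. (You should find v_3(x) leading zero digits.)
(a_0, …, a_4) = (0, 1, 0, 1, 1)

v_3(48/7) = 1, so a_0 = ... = a_0 = 0. Factor out: x = 3^1 · u with u = 16/7 a unit in ℤ_3. Expand u iteratively via a_{v+i} = u_i mod 3, u_{i+1} = (u_i − a_{v+i})/3:
  u_0 = 16/7;  a_1 = 1;  u_1 = (u_0 − 1)/3 = 3/7
  u_1 = 3/7;  a_2 = 0;  u_2 = (u_1 − 0)/3 = 1/7
  u_2 = 1/7;  a_3 = 1;  u_3 = (u_2 − 1)/3 = -2/7
  u_3 = -2/7;  a_4 = 1;  u_4 = (u_3 − 1)/3 = -3/7
Digits: (0, 1, 0, 1, 1).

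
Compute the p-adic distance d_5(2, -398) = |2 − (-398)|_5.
d_5(2, -398) = 1/25

Step 1 — x − y = 2 − (-398) = 400. Step 2 — v_5(400) = 2 (factor: 400 = (5^2 · 16); the sign does not affect v_p). Step 3 — |x − y|_5 = 5^{-2} = 1/25.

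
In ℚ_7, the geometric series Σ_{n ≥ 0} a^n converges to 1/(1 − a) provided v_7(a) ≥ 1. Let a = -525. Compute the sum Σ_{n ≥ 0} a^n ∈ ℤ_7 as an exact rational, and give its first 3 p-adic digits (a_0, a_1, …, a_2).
Σ a^n = 1/(1 − a) = 1/526;  first 3 digits = (1, 2, 0)

v_7(a) = 1 ≥ 1, so the series converges in ℤ_7 to 1/(1 − a) = 1/(1 − (-525)) = 1/526. Expand this rational in ℤ_7: compute digits iteratively via d_i = x_i mod 7, x_{i+1} = (x_i − d_i)/7. The first 3 digits are (1, 2, 0).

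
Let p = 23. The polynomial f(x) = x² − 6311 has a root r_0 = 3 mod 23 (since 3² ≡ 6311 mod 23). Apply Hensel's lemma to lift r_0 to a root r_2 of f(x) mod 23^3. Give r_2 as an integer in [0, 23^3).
r_2 = 3522 (mod 12167)

Hensel's recurrence: r_{i+1} = r_i − f(r_i)·(f′(r_i))^{-1} mod 23^{i+2}, with f′(x) = 2x. Iterate:
  r_0 = 3 (mod 23)
  r_1 = 348 (mod 529)
  r_2 = 3522 (mod 12167)
Final: r_2 = 3522, and one checks f(r_2) ≡ 0 mod 23^3.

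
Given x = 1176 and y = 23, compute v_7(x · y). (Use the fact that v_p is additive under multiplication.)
v_7(27048) = 2

v_p(x) = 2 (factor: 1176 = 7^2 · 24); v_p(y) = 0 (factor: 23 = 7^0 · 23). Additivity: v_p(xy) = v_p(x) + v_p(y) = 2 + 0 = 2. (Direct check: xy = 27048 = 7^2 · (552).)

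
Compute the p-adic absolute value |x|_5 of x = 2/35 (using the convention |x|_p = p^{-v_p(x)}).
|2/35|_5 = 5

Step 1 — compute v_5(x) by factoring powers of 5 out of the numerator and denominator: v_5(2/35) = -1. Step 2 — apply |x|_p = p^{-v_p(x)} = 5^{1} = 5.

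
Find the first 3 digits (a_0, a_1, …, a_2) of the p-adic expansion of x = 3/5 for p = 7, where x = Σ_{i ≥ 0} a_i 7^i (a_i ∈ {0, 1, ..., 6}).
(a_0, …, a_2) = (2, 4, 5)

v_7(3/5) = 0 (numerator and denominator both coprime to 7), so x ∈ ℤ_7^×. Compute digits iteratively via a_i = x_i mod 7, x_{i+1} = (x_i − a_i)/7, with x_0 = x:
  x_0 = 3/5;  a_0 = 2;  x_1 = (x_0 − 2)/7 = -1/5
  x_1 = -1/5;  a_1 = 4;  x_2 = (x_1 − 4)/7 = -3/5
  x_2 = -3/5;  a_2 = 5;  x_3 = (x_2 − 5)/7 = -4/5
Digits: (2, 4, 5).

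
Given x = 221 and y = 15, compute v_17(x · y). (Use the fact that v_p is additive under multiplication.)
v_17(3315) = 1

v_p(x) = 1 (factor: 221 = 17^1 · 13); v_p(y) = 0 (factor: 15 = 17^0 · 15). Additivity: v_p(xy) = v_p(x) + v_p(y) = 1 + 0 = 1. (Direct check: xy = 3315 = 17^1 · (195).)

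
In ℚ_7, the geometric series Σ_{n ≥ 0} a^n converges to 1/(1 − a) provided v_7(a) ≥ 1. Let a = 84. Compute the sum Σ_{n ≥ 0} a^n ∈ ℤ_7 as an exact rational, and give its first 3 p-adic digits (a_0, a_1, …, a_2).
Σ a^n = 1/(1 − a) = -1/83;  first 3 digits = (1, 5, 5)

v_7(a) = 1 ≥ 1, so the series converges in ℤ_7 to 1/(1 − a) = 1/(1 − 84) = -1/83. Expand this rational in ℤ_7: compute digits iteratively via d_i = x_i mod 7, x_{i+1} = (x_i − d_i)/7. The first 3 digits are (1, 5, 5).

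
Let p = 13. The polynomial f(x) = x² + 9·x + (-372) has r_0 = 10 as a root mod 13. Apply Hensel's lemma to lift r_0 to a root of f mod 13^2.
r_1 = 127 (mod 169)

Hensel: r_{i+1} = r_i − f(r_i)·(f′(r_i))^{-1} mod 13^{i+2}, f′(x) = 2x + 9. Iterate:
  r_0 = 10 (mod 13)
  r_1 = 127 (mod 169)
Final: r = 127 satisfies f(r) ≡ 0 mod 13^2.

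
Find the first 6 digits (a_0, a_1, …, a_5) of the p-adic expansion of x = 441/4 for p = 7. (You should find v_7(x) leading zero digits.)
(a_0, …, a_5) = (0, 0, 4, 5, 1, 5)

v_7(441/4) = 2, so a_0 = ... = a_1 = 0. Factor out: x = 7^2 · u with u = 9/4 a unit in ℤ_7. Expand u iteratively via a_{v+i} = u_i mod 7, u_{i+1} = (u_i − a_{v+i})/7:
  u_0 = 9/4;  a_2 = 4;  u_1 = (u_0 − 4)/7 = -1/4
  u_1 = -1/4;  a_3 = 5;  u_2 = (u_1 − 5)/7 = -3/4
  u_2 = -3/4;  a_4 = 1;  u_3 = (u_2 − 1)/7 = -1/4
  u_3 = -1/4;  a_5 = 5;  u_4 = (u_3 − 5)/7 = -3/4
Digits: (0, 0, 4, 5, 1, 5).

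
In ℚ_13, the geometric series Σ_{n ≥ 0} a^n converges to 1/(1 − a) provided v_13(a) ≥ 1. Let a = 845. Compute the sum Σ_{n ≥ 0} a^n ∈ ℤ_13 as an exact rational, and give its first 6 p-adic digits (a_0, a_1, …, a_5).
Σ a^n = 1/(1 − a) = -1/844;  first 6 digits = (1, 0, 5, 0, 12, 1)

v_13(a) = 2 ≥ 1, so the series converges in ℤ_13 to 1/(1 − a) = 1/(1 − 845) = -1/844. Expand this rational in ℤ_13: compute digits iteratively via d_i = x_i mod 13, x_{i+1} = (x_i − d_i)/13. The first 6 digits are (1, 0, 5, 0, 12, 1).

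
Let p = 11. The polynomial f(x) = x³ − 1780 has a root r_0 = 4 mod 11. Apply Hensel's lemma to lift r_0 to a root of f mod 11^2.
r_1 = 70 (mod 121)

Hensel: r_{i+1} = r_i − f(r_i)/f′(r_i) mod 11^{i+2}, where f′(x) = 3x². Iterate:
  r_0 = 4 (mod 11)
  r_1 = 70 (mod 121)
Final: r = 70 with f(r) ≡ 0 mod 11^2.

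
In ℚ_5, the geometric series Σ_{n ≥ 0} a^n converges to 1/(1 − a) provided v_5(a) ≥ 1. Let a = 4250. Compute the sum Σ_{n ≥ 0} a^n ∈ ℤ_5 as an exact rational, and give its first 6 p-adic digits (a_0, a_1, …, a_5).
Σ a^n = 1/(1 − a) = -1/4249;  first 6 digits = (1, 0, 0, 4, 1, 1)

v_5(a) = 3 ≥ 1, so the series converges in ℤ_5 to 1/(1 − a) = 1/(1 − 4250) = -1/4249. Expand this rational in ℤ_5: compute digits iteratively via d_i = x_i mod 5, x_{i+1} = (x_i − d_i)/5. The first 6 digits are (1, 0, 0, 4, 1, 1).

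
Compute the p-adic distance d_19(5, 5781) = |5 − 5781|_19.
d_19(5, 5781) = 1/361

Step 1 — x − y = 5 − 5781 = -5776. Step 2 — v_19(-5776) = 2 (factor: -5776 = −(19^2 · 16); the sign does not affect v_p). Step 3 — |x − y|_19 = 19^{-2} = 1/361.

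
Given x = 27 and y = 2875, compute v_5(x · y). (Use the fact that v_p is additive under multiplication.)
v_5(77625) = 3

v_p(x) = 0 (factor: 27 = 5^0 · 27); v_p(y) = 3 (factor: 2875 = 5^3 · 23). Additivity: v_p(xy) = v_p(x) + v_p(y) = 0 + 3 = 3. (Direct check: xy = 77625 = 5^3 · (621).)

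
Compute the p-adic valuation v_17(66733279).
v_17(66733279) = 5

v_17(n) is the largest exponent k such that 17^k divides n. Factor out: 66733279 = 17^5 · 47. (Sign doesn't affect v_p.) So v_17(66733279) = 5.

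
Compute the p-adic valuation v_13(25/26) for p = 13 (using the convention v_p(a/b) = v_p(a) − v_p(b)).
v_13(25/26) = -1

Factor powers of 13 from the numerator and denominator of the reduced fraction: 25 = 13^0 · 25 and 26 = 13^1 · 2. Apply v_p(a/b) = v_p(a) − v_p(b): v_13(25/26) = 0 − 1 = -1.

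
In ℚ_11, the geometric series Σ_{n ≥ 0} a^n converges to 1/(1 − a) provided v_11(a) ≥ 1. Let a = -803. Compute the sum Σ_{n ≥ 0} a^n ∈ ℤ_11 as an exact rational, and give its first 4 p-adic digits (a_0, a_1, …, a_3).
Σ a^n = 1/(1 − a) = 1/804;  first 4 digits = (1, 4, 9, 8)

v_11(a) = 1 ≥ 1, so the series converges in ℤ_11 to 1/(1 − a) = 1/(1 − (-803)) = 1/804. Expand this rational in ℤ_11: compute digits iteratively via d_i = x_i mod 11, x_{i+1} = (x_i − d_i)/11. The first 4 digits are (1, 4, 9, 8).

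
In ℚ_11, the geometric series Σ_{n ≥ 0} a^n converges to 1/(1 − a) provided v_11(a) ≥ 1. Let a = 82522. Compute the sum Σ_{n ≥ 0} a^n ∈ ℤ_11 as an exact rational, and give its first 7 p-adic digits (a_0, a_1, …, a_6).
Σ a^n = 1/(1 − a) = -1/82521;  first 7 digits = (1, 0, 0, 7, 5, 0, 5)

v_11(a) = 3 ≥ 1, so the series converges in ℤ_11 to 1/(1 − a) = 1/(1 − 82522) = -1/82521. Expand this rational in ℤ_11: compute digits iteratively via d_i = x_i mod 11, x_{i+1} = (x_i − d_i)/11. The first 7 digits are (1, 0, 0, 7, 5, 0, 5).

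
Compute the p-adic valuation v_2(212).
v_2(212) = 2

v_2(n) is the largest exponent k such that 2^k divides n. Factor out: 212 = 2^2 · 53. (Sign doesn't affect v_p.) So v_2(212) = 2.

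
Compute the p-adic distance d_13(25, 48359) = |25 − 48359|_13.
d_13(25, 48359) = 1/2197

Step 1 — x − y = 25 − 48359 = -48334. Step 2 — v_13(-48334) = 3 (factor: -48334 = −(13^3 · 22); the sign does not affect v_p). Step 3 — |x − y|_13 = 13^{-3} = 1/2197.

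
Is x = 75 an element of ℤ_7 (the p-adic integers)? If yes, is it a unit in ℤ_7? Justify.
x ∈ ℤ_7^× (unit); v_7(x) = 0

ℤ_7 = {x ∈ ℚ_7 : v_7(x) ≥ 0} and ℤ_7^× = {x ∈ ℤ_7 : v_7(x) = 0}. Here v_7(75) = v_7(num) − v_7(den) = 0; compare against these criteria.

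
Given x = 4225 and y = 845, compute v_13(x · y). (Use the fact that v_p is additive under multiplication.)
v_13(3570125) = 4

v_p(x) = 2 (factor: 4225 = 13^2 · 25); v_p(y) = 2 (factor: 845 = 13^2 · 5). Additivity: v_p(xy) = v_p(x) + v_p(y) = 2 + 2 = 4. (Direct check: xy = 3570125 = 13^4 · (125).)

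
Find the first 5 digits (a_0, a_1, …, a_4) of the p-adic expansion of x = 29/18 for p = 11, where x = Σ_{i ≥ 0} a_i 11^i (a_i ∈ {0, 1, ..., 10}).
(a_0, …, a_4) = (1, 8, 6, 0, 3)

v_11(29/18) = 0 (numerator and denominator both coprime to 11), so x ∈ ℤ_11^×. Compute digits iteratively via a_i = x_i mod 11, x_{i+1} = (x_i − a_i)/11, with x_0 = x:
  x_0 = 29/18;  a_0 = 1;  x_1 = (x_0 − 1)/11 = 1/18
  x_1 = 1/18;  a_1 = 8;  x_2 = (x_1 − 8)/11 = -13/18
  x_2 = -13/18;  a_2 = 6;  x_3 = (x_2 − 6)/11 = -11/18
  x_3 = -11/18;  a_3 = 0;  x_4 = (x_3 − 0)/11 = -1/18
  x_4 = -1/18;  a_4 = 3;  x_5 = (x_4 − 3)/11 = -5/18
Digits: (1, 8, 6, 0, 3).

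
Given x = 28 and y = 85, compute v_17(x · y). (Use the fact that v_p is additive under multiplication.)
v_17(2380) = 1

v_p(x) = 0 (factor: 28 = 17^0 · 28); v_p(y) = 1 (factor: 85 = 17^1 · 5). Additivity: v_p(xy) = v_p(x) + v_p(y) = 0 + 1 = 1. (Direct check: xy = 2380 = 17^1 · (140).)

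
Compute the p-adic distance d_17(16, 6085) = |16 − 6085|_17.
d_17(16, 6085) = 1/289

Step 1 — x − y = 16 − 6085 = -6069. Step 2 — v_17(-6069) = 2 (factor: -6069 = −(17^2 · 21); the sign does not affect v_p). Step 3 — |x − y|_17 = 17^{-2} = 1/289.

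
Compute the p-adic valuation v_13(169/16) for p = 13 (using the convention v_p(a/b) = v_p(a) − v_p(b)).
v_13(169/16) = 2

Factor powers of 13 from the numerator and denominator of the reduced fraction: 169 = 13^2 · 1 and 16 = 13^0 · 16. Apply v_p(a/b) = v_p(a) − v_p(b): v_13(169/16) = 2 − 0 = 2.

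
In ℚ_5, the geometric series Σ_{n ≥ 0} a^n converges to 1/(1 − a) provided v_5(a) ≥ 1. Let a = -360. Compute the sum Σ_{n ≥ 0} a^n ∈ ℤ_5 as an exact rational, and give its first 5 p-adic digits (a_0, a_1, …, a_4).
Σ a^n = 1/(1 − a) = 1/361;  first 5 digits = (1, 3, 4, 0, 3)

v_5(a) = 1 ≥ 1, so the series converges in ℤ_5 to 1/(1 − a) = 1/(1 − (-360)) = 1/361. Expand this rational in ℤ_5: compute digits iteratively via d_i = x_i mod 5, x_{i+1} = (x_i − d_i)/5. The first 5 digits are (1, 3, 4, 0, 3).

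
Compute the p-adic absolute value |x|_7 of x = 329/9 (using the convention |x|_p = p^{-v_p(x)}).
|329/9|_7 = 1/7

Step 1 — compute v_7(x) by factoring powers of 7 out of the numerator and denominator: v_7(329/9) = 1. Step 2 — apply |x|_p = p^{-v_p(x)} = 7^{-1} = 1/7.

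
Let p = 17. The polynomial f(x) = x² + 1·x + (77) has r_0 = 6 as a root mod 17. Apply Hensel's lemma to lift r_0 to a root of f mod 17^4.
r_3 = 36233 (mod 83521)

Hensel: r_{i+1} = r_i − f(r_i)·(f′(r_i))^{-1} mod 17^{i+2}, f′(x) = 2x + 1. Iterate:
  r_0 = 6 (mod 17)
  r_1 = 108 (mod 289)
  r_2 = 1842 (mod 4913)
  r_3 = 36233 (mod 83521)
Final: r = 36233 satisfies f(r) ≡ 0 mod 17^4.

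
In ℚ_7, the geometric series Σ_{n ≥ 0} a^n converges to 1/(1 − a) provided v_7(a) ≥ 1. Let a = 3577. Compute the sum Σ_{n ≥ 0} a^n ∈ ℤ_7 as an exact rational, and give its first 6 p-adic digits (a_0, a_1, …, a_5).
Σ a^n = 1/(1 − a) = -1/3576;  first 6 digits = (1, 0, 3, 3, 3, 5)

v_7(a) = 2 ≥ 1, so the series converges in ℤ_7 to 1/(1 − a) = 1/(1 − 3577) = -1/3576. Expand this rational in ℤ_7: compute digits iteratively via d_i = x_i mod 7, x_{i+1} = (x_i − d_i)/7. The first 6 digits are (1, 0, 3, 3, 3, 5).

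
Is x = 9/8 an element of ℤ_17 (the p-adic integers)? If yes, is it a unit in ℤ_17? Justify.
x ∈ ℤ_17^× (unit); v_17(x) = 0

ℤ_17 = {x ∈ ℚ_17 : v_17(x) ≥ 0} and ℤ_17^× = {x ∈ ℤ_17 : v_17(x) = 0}. Here v_17(9/8) = v_17(num) − v_17(den) = 0; compare against these criteria.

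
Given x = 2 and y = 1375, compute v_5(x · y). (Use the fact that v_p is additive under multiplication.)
v_5(2750) = 3

v_p(x) = 0 (factor: 2 = 5^0 · 2); v_p(y) = 3 (factor: 1375 = 5^3 · 11). Additivity: v_p(xy) = v_p(x) + v_p(y) = 0 + 3 = 3. (Direct check: xy = 2750 = 5^3 · (22).)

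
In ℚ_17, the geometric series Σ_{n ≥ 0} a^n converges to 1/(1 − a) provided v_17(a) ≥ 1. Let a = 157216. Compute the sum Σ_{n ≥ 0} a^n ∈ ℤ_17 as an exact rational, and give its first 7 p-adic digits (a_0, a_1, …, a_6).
Σ a^n = 1/(1 − a) = -1/157215;  first 7 digits = (1, 0, 0, 15, 1, 0, 4)

v_17(a) = 3 ≥ 1, so the series converges in ℤ_17 to 1/(1 − a) = 1/(1 − 157216) = -1/157215. Expand this rational in ℤ_17: compute digits iteratively via d_i = x_i mod 17, x_{i+1} = (x_i − d_i)/17. The first 7 digits are (1, 0, 0, 15, 1, 0, 4).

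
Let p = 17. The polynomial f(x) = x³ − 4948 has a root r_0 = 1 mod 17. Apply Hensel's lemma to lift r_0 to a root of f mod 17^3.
r_2 = 4251 (mod 4913)

Hensel: r_{i+1} = r_i − f(r_i)/f′(r_i) mod 17^{i+2}, where f′(x) = 3x². Iterate:
  r_0 = 1 (mod 17)
  r_1 = 205 (mod 289)
  r_2 = 4251 (mod 4913)
Final: r = 4251 with f(r) ≡ 0 mod 17^3.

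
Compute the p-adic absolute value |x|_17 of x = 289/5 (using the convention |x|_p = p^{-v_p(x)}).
|289/5|_17 = 1/289

Step 1 — compute v_17(x) by factoring powers of 17 out of the numerator and denominator: v_17(289/5) = 2. Step 2 — apply |x|_p = p^{-v_p(x)} = 17^{-2} = 1/289.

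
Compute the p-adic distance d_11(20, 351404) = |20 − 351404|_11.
d_11(20, 351404) = 1/14641

Step 1 — x − y = 20 − 351404 = -351384. Step 2 — v_11(-351384) = 4 (factor: -351384 = −(11^4 · 24); the sign does not affect v_p). Step 3 — |x − y|_11 = 11^{-4} = 1/14641.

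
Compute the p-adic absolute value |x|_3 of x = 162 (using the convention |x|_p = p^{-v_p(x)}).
|162|_3 = 1/81

Step 1 — compute v_3(x) by factoring powers of 3 out of the numerator and denominator: v_3(162) = 4. Step 2 — apply |x|_p = p^{-v_p(x)} = 3^{-4} = 1/81.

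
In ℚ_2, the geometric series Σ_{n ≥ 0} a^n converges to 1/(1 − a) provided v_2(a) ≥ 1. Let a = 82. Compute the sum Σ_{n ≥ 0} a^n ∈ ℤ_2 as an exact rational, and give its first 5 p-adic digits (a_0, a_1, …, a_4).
Σ a^n = 1/(1 − a) = -1/81;  first 5 digits = (1, 1, 1, 1, 0)

v_2(a) = 1 ≥ 1, so the series converges in ℤ_2 to 1/(1 − a) = 1/(1 − 82) = -1/81. Expand this rational in ℤ_2: compute digits iteratively via d_i = x_i mod 2, x_{i+1} = (x_i − d_i)/2. The first 5 digits are (1, 1, 1, 1, 0).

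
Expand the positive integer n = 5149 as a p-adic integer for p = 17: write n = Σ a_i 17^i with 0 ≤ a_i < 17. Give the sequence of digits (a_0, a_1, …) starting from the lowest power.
(a_0, a_1, …) = (15, 13, 0, 1)

Repeated division by 17 gives the digits low-to-high: 5149 = 15 + 13·17^1 + 1·17^3. Digit sequence: (15, 13, 0, 1).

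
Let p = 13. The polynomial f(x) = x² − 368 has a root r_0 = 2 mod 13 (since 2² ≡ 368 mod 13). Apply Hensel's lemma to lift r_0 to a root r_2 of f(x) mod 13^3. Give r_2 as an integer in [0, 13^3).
r_2 = 769 (mod 2197)

Hensel's recurrence: r_{i+1} = r_i − f(r_i)·(f′(r_i))^{-1} mod 13^{i+2}, with f′(x) = 2x. Iterate:
  r_0 = 2 (mod 13)
  r_1 = 93 (mod 169)
  r_2 = 769 (mod 2197)
Final: r_2 = 769, and one checks f(r_2) ≡ 0 mod 13^3.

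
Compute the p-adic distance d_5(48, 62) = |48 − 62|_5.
d_5(48, 62) = 1

Step 1 — x − y = 48 − 62 = -14. Step 2 — v_5(-14) = 0 (factor: -14 = −(5^0 · 14); the sign does not affect v_p). Step 3 — |x − y|_5 = 5^{0} = 1.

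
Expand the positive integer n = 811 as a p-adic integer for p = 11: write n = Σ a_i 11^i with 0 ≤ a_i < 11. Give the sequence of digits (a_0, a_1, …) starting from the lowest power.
(a_0, a_1, …) = (8, 7, 6)

Repeated division by 11 gives the digits low-to-high: 811 = 8 + 7·11^1 + 6·11^2. Digit sequence: (8, 7, 6).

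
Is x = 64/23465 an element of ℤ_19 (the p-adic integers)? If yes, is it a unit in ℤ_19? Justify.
x ∉ ℤ_19 (v_19(x) = -2 < 0)

ℤ_19 = {x ∈ ℚ_19 : v_19(x) ≥ 0} and ℤ_19^× = {x ∈ ℤ_19 : v_19(x) = 0}. Here v_19(64/23465) = v_19(num) − v_19(den) = -2; compare against these criteria.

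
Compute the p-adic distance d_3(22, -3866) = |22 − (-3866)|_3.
d_3(22, -3866) = 1/243

Step 1 — x − y = 22 − (-3866) = 3888. Step 2 — v_3(3888) = 5 (factor: 3888 = (3^5 · 16); the sign does not affect v_p). Step 3 — |x − y|_3 = 3^{-5} = 1/243.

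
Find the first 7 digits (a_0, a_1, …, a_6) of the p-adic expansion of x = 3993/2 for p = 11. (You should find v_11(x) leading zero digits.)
(a_0, …, a_6) = (0, 0, 0, 7, 5, 5, 5)

v_11(3993/2) = 3, so a_0 = ... = a_2 = 0. Factor out: x = 11^3 · u with u = 3/2 a unit in ℤ_11. Expand u iteratively via a_{v+i} = u_i mod 11, u_{i+1} = (u_i − a_{v+i})/11:
  u_0 = 3/2;  a_3 = 7;  u_1 = (u_0 − 7)/11 = -1/2
  u_1 = -1/2;  a_4 = 5;  u_2 = (u_1 − 5)/11 = -1/2
  u_2 = -1/2;  a_5 = 5;  u_3 = (u_2 − 5)/11 = -1/2
  u_3 = -1/2;  a_6 = 5;  u_4 = (u_3 − 5)/11 = -1/2
Digits: (0, 0, 0, 7, 5, 5, 5).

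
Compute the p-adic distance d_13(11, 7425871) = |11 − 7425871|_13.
d_13(11, 7425871) = 1/371293

Step 1 — x − y = 11 − 7425871 = -7425860. Step 2 — v_13(-7425860) = 5 (factor: -7425860 = −(13^5 · 20); the sign does not affect v_p). Step 3 — |x − y|_13 = 13^{-5} = 1/371293.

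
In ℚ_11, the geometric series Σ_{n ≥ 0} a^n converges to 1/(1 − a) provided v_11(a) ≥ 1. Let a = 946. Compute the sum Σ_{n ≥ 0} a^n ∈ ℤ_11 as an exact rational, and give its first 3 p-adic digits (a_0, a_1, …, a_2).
Σ a^n = 1/(1 − a) = -1/945;  first 3 digits = (1, 9, 0)

v_11(a) = 1 ≥ 1, so the series converges in ℤ_11 to 1/(1 − a) = 1/(1 − 946) = -1/945. Expand this rational in ℤ_11: compute digits iteratively via d_i = x_i mod 11, x_{i+1} = (x_i − d_i)/11. The first 3 digits are (1, 9, 0).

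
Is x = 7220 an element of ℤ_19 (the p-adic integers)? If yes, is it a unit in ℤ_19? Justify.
x ∈ ℤ_19 but not a unit; v_19(x) = 2 > 0

ℤ_19 = {x ∈ ℚ_19 : v_19(x) ≥ 0} and ℤ_19^× = {x ∈ ℤ_19 : v_19(x) = 0}. Here v_19(7220) = v_19(num) − v_19(den) = 2; compare against these criteria.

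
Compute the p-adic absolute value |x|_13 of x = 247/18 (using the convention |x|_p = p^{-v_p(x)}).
|247/18|_13 = 1/13

Step 1 — compute v_13(x) by factoring powers of 13 out of the numerator and denominator: v_13(247/18) = 1. Step 2 — apply |x|_p = p^{-v_p(x)} = 13^{-1} = 1/13.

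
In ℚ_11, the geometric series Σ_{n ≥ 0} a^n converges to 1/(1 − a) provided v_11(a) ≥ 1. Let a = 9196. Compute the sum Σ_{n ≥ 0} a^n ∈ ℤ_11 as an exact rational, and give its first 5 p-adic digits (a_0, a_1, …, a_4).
Σ a^n = 1/(1 − a) = -1/9195;  first 5 digits = (1, 0, 10, 6, 1)

v_11(a) = 2 ≥ 1, so the series converges in ℤ_11 to 1/(1 − a) = 1/(1 − 9196) = -1/9195. Expand this rational in ℤ_11: compute digits iteratively via d_i = x_i mod 11, x_{i+1} = (x_i − d_i)/11. The first 5 digits are (1, 0, 10, 6, 1).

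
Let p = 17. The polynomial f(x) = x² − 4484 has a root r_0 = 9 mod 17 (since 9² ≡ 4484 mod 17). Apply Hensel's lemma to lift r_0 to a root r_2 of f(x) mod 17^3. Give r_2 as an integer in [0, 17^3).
r_2 = 3545 (mod 4913)

Hensel's recurrence: r_{i+1} = r_i − f(r_i)·(f′(r_i))^{-1} mod 17^{i+2}, with f′(x) = 2x. Iterate:
  r_0 = 9 (mod 17)
  r_1 = 77 (mod 289)
  r_2 = 3545 (mod 4913)
Final: r_2 = 3545, and one checks f(r_2) ≡ 0 mod 17^3.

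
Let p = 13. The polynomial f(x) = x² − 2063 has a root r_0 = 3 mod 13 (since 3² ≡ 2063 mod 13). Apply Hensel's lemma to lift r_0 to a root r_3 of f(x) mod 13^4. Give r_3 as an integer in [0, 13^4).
r_3 = 11612 (mod 28561)

Hensel's recurrence: r_{i+1} = r_i − f(r_i)·(f′(r_i))^{-1} mod 13^{i+2}, with f′(x) = 2x. Iterate:
  r_0 = 3 (mod 13)
  r_1 = 120 (mod 169)
  r_2 = 627 (mod 2197)
  r_3 = 11612 (mod 28561)
Final: r_3 = 11612, and one checks f(r_3) ≡ 0 mod 13^4.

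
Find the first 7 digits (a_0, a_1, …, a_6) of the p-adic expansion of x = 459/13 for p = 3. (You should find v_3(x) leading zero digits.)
(a_0, …, a_6) = (0, 0, 0, 2, 0, 2, 0)

v_3(459/13) = 3, so a_0 = ... = a_2 = 0. Factor out: x = 3^3 · u with u = 17/13 a unit in ℤ_3. Expand u iteratively via a_{v+i} = u_i mod 3, u_{i+1} = (u_i − a_{v+i})/3:
  u_0 = 17/13;  a_3 = 2;  u_1 = (u_0 − 2)/3 = -3/13
  u_1 = -3/13;  a_4 = 0;  u_2 = (u_1 − 0)/3 = -1/13
  u_2 = -1/13;  a_5 = 2;  u_3 = (u_2 − 2)/3 = -9/13
  u_3 = -9/13;  a_6 = 0;  u_4 = (u_3 − 0)/3 = -3/13
Digits: (0, 0, 0, 2, 0, 2, 0).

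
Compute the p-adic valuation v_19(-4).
v_19(-4) = 0

v_19(n) is the largest exponent k such that 19^k divides n. Factor out: -4 = -19^0 · 4. (Sign doesn't affect v_p.) So v_19(-4) = 0.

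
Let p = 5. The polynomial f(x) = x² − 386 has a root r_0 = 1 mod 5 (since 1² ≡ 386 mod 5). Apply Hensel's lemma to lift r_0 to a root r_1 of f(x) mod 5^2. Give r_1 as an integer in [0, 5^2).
r_1 = 6 (mod 25)

Hensel's recurrence: r_{i+1} = r_i − f(r_i)·(f′(r_i))^{-1} mod 5^{i+2}, with f′(x) = 2x. Iterate:
  r_0 = 1 (mod 5)
  r_1 = 6 (mod 25)
Final: r_1 = 6, and one checks f(r_1) ≡ 0 mod 5^2.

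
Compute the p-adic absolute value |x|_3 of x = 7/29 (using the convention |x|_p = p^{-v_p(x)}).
|7/29|_3 = 1

Step 1 — compute v_3(x) by factoring powers of 3 out of the numerator and denominator: v_3(7/29) = 0. Step 2 — apply |x|_p = p^{-v_p(x)} = 3^{0} = 1.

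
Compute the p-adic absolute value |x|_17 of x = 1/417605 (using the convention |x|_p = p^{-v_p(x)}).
|1/417605|_17 = 83521

Step 1 — compute v_17(x) by factoring powers of 17 out of the numerator and denominator: v_17(1/417605) = -4. Step 2 — apply |x|_p = p^{-v_p(x)} = 17^{4} = 83521.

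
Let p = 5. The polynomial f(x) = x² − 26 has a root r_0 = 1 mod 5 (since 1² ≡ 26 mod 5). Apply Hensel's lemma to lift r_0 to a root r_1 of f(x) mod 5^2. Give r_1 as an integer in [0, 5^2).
r_1 = 1 (mod 25)

Hensel's recurrence: r_{i+1} = r_i − f(r_i)·(f′(r_i))^{-1} mod 5^{i+2}, with f′(x) = 2x. Iterate:
  r_0 = 1 (mod 5)
  r_1 = 1 (mod 25)
Final: r_1 = 1, and one checks f(r_1) ≡ 0 mod 5^2.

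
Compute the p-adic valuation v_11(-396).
v_11(-396) = 1

v_11(n) is the largest exponent k such that 11^k divides n. Factor out: -396 = -11^1 · 36. (Sign doesn't affect v_p.) So v_11(-396) = 1.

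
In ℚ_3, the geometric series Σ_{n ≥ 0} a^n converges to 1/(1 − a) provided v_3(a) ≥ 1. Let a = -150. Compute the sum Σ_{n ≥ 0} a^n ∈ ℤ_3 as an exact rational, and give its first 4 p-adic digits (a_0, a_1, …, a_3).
Σ a^n = 1/(1 − a) = 1/151;  first 4 digits = (1, 1, 2, 0)

v_3(a) = 1 ≥ 1, so the series converges in ℤ_3 to 1/(1 − a) = 1/(1 − (-150)) = 1/151. Expand this rational in ℤ_3: compute digits iteratively via d_i = x_i mod 3, x_{i+1} = (x_i − d_i)/3. The first 4 digits are (1, 1, 2, 0).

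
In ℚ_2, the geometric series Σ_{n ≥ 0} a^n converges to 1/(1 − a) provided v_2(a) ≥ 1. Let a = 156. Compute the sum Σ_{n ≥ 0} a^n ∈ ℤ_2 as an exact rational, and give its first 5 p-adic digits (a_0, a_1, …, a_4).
Σ a^n = 1/(1 − a) = -1/155;  first 5 digits = (1, 0, 1, 1, 0)

v_2(a) = 2 ≥ 1, so the series converges in ℤ_2 to 1/(1 − a) = 1/(1 − 156) = -1/155. Expand this rational in ℤ_2: compute digits iteratively via d_i = x_i mod 2, x_{i+1} = (x_i − d_i)/2. The first 5 digits are (1, 0, 1, 1, 0).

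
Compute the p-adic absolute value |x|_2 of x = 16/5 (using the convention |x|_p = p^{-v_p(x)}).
|16/5|_2 = 1/16

Step 1 — compute v_2(x) by factoring powers of 2 out of the numerator and denominator: v_2(16/5) = 4. Step 2 — apply |x|_p = p^{-v_p(x)} = 2^{-4} = 1/16.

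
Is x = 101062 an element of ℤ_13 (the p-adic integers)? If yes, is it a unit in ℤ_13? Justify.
x ∈ ℤ_13 but not a unit; v_13(x) = 3 > 0

ℤ_13 = {x ∈ ℚ_13 : v_13(x) ≥ 0} and ℤ_13^× = {x ∈ ℤ_13 : v_13(x) = 0}. Here v_13(101062) = v_13(num) − v_13(den) = 3; compare against these criteria.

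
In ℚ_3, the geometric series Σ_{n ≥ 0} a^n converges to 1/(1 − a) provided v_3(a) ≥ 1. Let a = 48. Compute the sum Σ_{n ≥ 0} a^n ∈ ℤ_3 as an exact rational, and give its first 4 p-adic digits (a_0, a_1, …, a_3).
Σ a^n = 1/(1 − a) = -1/47;  first 4 digits = (1, 1, 0, 1)

v_3(a) = 1 ≥ 1, so the series converges in ℤ_3 to 1/(1 − a) = 1/(1 − 48) = -1/47. Expand this rational in ℤ_3: compute digits iteratively via d_i = x_i mod 3, x_{i+1} = (x_i − d_i)/3. The first 4 digits are (1, 1, 0, 1).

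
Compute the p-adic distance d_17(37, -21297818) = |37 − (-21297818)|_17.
d_17(37, -21297818) = 1/1419857

Step 1 — x − y = 37 − (-21297818) = 21297855. Step 2 — v_17(21297855) = 5 (factor: 21297855 = (17^5 · 15); the sign does not affect v_p). Step 3 — |x − y|_17 = 17^{-5} = 1/1419857.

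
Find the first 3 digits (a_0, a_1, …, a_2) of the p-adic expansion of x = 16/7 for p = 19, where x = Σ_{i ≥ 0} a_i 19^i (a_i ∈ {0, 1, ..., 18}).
(a_0, …, a_2) = (5, 8, 5)

v_19(16/7) = 0 (numerator and denominator both coprime to 19), so x ∈ ℤ_19^×. Compute digits iteratively via a_i = x_i mod 19, x_{i+1} = (x_i − a_i)/19, with x_0 = x:
  x_0 = 16/7;  a_0 = 5;  x_1 = (x_0 − 5)/19 = -1/7
  x_1 = -1/7;  a_1 = 8;  x_2 = (x_1 − 8)/19 = -3/7
  x_2 = -3/7;  a_2 = 5;  x_3 = (x_2 − 5)/19 = -2/7
Digits: (5, 8, 5).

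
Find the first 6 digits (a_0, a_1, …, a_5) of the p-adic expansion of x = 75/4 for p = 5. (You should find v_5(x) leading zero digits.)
(a_0, …, a_5) = (0, 0, 2, 1, 1, 1)

v_5(75/4) = 2, so a_0 = ... = a_1 = 0. Factor out: x = 5^2 · u with u = 3/4 a unit in ℤ_5. Expand u iteratively via a_{v+i} = u_i mod 5, u_{i+1} = (u_i − a_{v+i})/5:
  u_0 = 3/4;  a_2 = 2;  u_1 = (u_0 − 2)/5 = -1/4
  u_1 = -1/4;  a_3 = 1;  u_2 = (u_1 − 1)/5 = -1/4
  u_2 = -1/4;  a_4 = 1;  u_3 = (u_2 − 1)/5 = -1/4
  u_3 = -1/4;  a_5 = 1;  u_4 = (u_3 − 1)/5 = -1/4
Digits: (0, 0, 2, 1, 1, 1).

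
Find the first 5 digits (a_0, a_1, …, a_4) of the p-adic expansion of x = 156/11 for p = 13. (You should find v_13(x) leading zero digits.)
(a_0, …, a_4) = (0, 7, 9, 4, 2)

v_13(156/11) = 1, so a_0 = ... = a_0 = 0. Factor out: x = 13^1 · u with u = 12/11 a unit in ℤ_13. Expand u iteratively via a_{v+i} = u_i mod 13, u_{i+1} = (u_i − a_{v+i})/13:
  u_0 = 12/11;  a_1 = 7;  u_1 = (u_0 − 7)/13 = -5/11
  u_1 = -5/11;  a_2 = 9;  u_2 = (u_1 − 9)/13 = -8/11
  u_2 = -8/11;  a_3 = 4;  u_3 = (u_2 − 4)/13 = -4/11
  u_3 = -4/11;  a_4 = 2;  u_4 = (u_3 − 2)/13 = -2/11
Digits: (0, 7, 9, 4, 2).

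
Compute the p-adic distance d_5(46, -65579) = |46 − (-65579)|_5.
d_5(46, -65579) = 1/3125

Step 1 — x − y = 46 − (-65579) = 65625. Step 2 — v_5(65625) = 5 (factor: 65625 = (5^5 · 21); the sign does not affect v_p). Step 3 — |x − y|_5 = 5^{-5} = 1/3125.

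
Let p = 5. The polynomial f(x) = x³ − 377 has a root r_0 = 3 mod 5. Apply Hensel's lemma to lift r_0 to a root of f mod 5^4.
r_3 = 178 (mod 625)

Hensel: r_{i+1} = r_i − f(r_i)/f′(r_i) mod 5^{i+2}, where f′(x) = 3x². Iterate:
  r_0 = 3 (mod 5)
  r_1 = 3 (mod 25)
  r_2 = 53 (mod 125)
  r_3 = 178 (mod 625)
Final: r = 178 with f(r) ≡ 0 mod 5^4.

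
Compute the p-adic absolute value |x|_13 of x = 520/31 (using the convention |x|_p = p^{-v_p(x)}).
|520/31|_13 = 1/13

Step 1 — compute v_13(x) by factoring powers of 13 out of the numerator and denominator: v_13(520/31) = 1. Step 2 — apply |x|_p = p^{-v_p(x)} = 13^{-1} = 1/13.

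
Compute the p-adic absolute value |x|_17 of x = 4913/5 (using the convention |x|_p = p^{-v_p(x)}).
|4913/5|_17 = 1/4913

Step 1 — compute v_17(x) by factoring powers of 17 out of the numerator and denominator: v_17(4913/5) = 3. Step 2 — apply |x|_p = p^{-v_p(x)} = 17^{-3} = 1/4913.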